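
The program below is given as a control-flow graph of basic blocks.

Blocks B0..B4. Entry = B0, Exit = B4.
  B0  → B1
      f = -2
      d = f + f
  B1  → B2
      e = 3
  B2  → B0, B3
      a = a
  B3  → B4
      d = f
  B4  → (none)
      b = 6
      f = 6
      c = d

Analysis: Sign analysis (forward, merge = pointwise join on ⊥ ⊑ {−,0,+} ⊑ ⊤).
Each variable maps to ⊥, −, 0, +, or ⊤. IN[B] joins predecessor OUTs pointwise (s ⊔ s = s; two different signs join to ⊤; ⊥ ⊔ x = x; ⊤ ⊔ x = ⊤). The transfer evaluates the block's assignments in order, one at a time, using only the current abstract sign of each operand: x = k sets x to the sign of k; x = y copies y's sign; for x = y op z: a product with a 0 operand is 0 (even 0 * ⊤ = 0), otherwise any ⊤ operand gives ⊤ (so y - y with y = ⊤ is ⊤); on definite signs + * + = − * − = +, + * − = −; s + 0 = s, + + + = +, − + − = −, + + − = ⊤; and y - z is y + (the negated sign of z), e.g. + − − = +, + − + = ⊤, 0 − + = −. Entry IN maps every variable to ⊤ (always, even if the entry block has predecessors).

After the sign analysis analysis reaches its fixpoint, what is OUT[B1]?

Fixpoint table:
  B0:  IN=(all ⊤)  OUT={d:-, f:-; rest ⊤}
  B1:  IN={d:-, f:-; rest ⊤}  OUT={d:-, e:+, f:-; rest ⊤}
  B2:  IN={d:-, e:+, f:-; rest ⊤}  OUT={d:-, e:+, f:-; rest ⊤}
  B3:  IN={d:-, e:+, f:-; rest ⊤}  OUT={d:-, e:+, f:-; rest ⊤}
  B4:  IN={d:-, e:+, f:-; rest ⊤}  OUT={b:+, c:-, d:-, e:+, f:+; rest ⊤}

Merge at B1: IN[B1] = OUT[B0] = {a: ⊤, b: ⊤, c: ⊤, d: -, e: ⊤, f: -}
Applying B1's transfer function to that IN value gives OUT[B1] (row B1 above).

Answer: {a: ⊤, b: ⊤, c: ⊤, d: -, e: +, f: -}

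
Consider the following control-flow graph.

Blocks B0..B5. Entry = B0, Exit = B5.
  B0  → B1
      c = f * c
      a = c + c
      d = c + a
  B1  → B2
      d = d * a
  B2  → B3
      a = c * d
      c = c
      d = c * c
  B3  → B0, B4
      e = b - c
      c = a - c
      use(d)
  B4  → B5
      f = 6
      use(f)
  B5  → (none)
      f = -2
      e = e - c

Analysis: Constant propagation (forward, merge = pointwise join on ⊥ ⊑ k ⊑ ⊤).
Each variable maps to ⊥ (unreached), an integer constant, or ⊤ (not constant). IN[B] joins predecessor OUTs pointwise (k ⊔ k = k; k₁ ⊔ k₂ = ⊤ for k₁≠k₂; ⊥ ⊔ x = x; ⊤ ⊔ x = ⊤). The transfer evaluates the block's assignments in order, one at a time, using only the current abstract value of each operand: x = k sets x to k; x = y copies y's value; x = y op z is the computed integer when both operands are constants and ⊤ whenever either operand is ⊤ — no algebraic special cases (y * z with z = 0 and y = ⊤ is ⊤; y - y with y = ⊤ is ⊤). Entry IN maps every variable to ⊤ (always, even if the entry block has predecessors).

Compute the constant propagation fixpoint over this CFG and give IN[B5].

Answer: {a: ⊤, b: ⊤, c: ⊤, d: ⊤, e: ⊤, f: 6}

Trace:
Converged values:
  B0: | IN=(all ⊤) | OUT=(all ⊤)
  B1: | IN=(all ⊤) | OUT=(all ⊤)
  B2: | IN=(all ⊤) | OUT=(all ⊤)
  B3: | IN=(all ⊤) | OUT=(all ⊤)
  B4: | IN=(all ⊤) | OUT={f:6; rest ⊤}
  B5: | IN={f:6; rest ⊤} | OUT={f:-2; rest ⊤}

Merge at B5: IN[B5] = OUT[B4] = {a: ⊤, b: ⊤, c: ⊤, d: ⊤, e: ⊤, f: 6}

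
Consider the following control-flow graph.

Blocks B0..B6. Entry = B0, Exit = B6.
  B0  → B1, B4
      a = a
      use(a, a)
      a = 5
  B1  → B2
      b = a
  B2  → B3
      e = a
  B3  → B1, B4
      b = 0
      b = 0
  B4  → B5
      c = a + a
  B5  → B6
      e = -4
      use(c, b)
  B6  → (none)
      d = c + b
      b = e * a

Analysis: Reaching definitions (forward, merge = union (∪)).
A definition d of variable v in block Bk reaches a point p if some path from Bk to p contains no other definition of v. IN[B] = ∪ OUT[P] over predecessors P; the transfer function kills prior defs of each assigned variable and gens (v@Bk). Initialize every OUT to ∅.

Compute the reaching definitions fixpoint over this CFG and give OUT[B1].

Answer: {a@B0, b@B1, e@B2}

Trace:
Converged values:
  B0:   IN={}   OUT={a@B0}
  B1:   IN={a@B0, b@B3, e@B2}   OUT={a@B0, b@B1, e@B2}
  B2:   IN={a@B0, b@B1, e@B2}   OUT={a@B0, b@B1, e@B2}
  B3:   IN={a@B0, b@B1, e@B2}   OUT={a@B0, b@B3, e@B2}
  B4:   IN={a@B0, b@B3, e@B2}   OUT={a@B0, b@B3, c@B4, e@B2}
  B5:   IN={a@B0, b@B3, c@B4, e@B2}   OUT={a@B0, b@B3, c@B4, e@B5}
  B6:   IN={a@B0, b@B3, c@B4, e@B5}   OUT={a@B0, b@B6, c@B4, d@B6, e@B5}

Merge at B1: IN[B1] = OUT[B0] ⊔ OUT[B3] = {a@B0, b@B3, e@B2}
Applying B1's transfer function to that IN value gives OUT[B1] (row B1 above).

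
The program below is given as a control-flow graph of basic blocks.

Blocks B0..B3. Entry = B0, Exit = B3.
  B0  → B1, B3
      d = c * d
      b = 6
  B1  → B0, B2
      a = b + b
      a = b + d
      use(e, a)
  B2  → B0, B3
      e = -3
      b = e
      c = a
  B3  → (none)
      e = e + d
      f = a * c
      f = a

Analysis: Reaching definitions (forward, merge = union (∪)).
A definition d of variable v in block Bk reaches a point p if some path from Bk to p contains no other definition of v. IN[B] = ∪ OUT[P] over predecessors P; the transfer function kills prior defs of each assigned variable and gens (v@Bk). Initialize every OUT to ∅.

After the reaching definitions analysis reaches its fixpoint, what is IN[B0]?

Answer: {a@B1, b@B0, b@B2, c@B2, d@B0, e@B2}

Trace:
Converged values:
  B0:   IN={a@B1, b@B0, b@B2, c@B2, d@B0, e@B2}   OUT={a@B1, b@B0, c@B2, d@B0, e@B2}
  B1:   IN={a@B1, b@B0, c@B2, d@B0, e@B2}   OUT={a@B1, b@B0, c@B2, d@B0, e@B2}
  B2:   IN={a@B1, b@B0, c@B2, d@B0, e@B2}   OUT={a@B1, b@B2, c@B2, d@B0, e@B2}
  B3:   IN={a@B1, b@B0, b@B2, c@B2, d@B0, e@B2}   OUT={a@B1, b@B0, b@B2, c@B2, d@B0, e@B3, f@B3}

Merge at B0 (entry node, so the boundary value {} is joined with the incoming edge(s)): IN[B0] = {} ⊔ OUT[B1] ⊔ OUT[B2] = {a@B1, b@B0, b@B2, c@B2, d@B0, e@B2}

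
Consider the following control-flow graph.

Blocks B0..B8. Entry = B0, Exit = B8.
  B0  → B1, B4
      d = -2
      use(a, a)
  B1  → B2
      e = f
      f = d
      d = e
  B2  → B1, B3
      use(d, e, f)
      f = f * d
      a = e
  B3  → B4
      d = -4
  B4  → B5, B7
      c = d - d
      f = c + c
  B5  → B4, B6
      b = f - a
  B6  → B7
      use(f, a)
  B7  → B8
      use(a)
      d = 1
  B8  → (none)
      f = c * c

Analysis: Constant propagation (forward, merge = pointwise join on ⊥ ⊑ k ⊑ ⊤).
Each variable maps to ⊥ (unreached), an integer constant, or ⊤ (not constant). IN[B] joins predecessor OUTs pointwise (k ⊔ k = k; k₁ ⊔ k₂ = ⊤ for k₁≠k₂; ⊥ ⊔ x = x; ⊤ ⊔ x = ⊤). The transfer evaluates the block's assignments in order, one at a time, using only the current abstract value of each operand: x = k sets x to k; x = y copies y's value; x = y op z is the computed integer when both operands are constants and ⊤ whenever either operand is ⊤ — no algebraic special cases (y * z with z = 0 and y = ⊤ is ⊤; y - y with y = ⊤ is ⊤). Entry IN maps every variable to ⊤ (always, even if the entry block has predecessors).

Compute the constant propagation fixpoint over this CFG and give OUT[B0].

Per-block solution:
  B0:  IN=(all ⊤)  OUT={d:-2; rest ⊤}
  B1:  IN=(all ⊤)  OUT=(all ⊤)
  B2:  IN=(all ⊤)  OUT=(all ⊤)
  B3:  IN=(all ⊤)  OUT={d:-4; rest ⊤}
  B4:  IN=(all ⊤)  OUT=(all ⊤)
  B5:  IN=(all ⊤)  OUT=(all ⊤)
  B6:  IN=(all ⊤)  OUT=(all ⊤)
  B7:  IN=(all ⊤)  OUT={d:1; rest ⊤}
  B8:  IN={d:1; rest ⊤}  OUT={d:1; rest ⊤}

B0 is the boundary node: IN[B0] = {a: ⊤, b: ⊤, c: ⊤, d: ⊤, e: ⊤, f: ⊤}
Applying B0's transfer function to that IN value gives OUT[B0] (row B0 above).

Answer: {a: ⊤, b: ⊤, c: ⊤, d: -2, e: ⊤, f: ⊤}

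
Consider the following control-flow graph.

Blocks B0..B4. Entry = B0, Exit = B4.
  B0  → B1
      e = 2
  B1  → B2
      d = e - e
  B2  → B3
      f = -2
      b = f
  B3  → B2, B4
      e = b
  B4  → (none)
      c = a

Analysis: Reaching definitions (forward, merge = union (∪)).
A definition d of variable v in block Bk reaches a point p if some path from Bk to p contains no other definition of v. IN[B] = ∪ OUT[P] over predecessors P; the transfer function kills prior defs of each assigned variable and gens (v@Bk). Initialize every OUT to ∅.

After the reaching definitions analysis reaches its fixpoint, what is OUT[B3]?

Answer: {b@B2, d@B1, e@B3, f@B2}

Working:
Converged values:
  B0:  IN={}  OUT={e@B0}
  B1:  IN={e@B0}  OUT={d@B1, e@B0}
  B2:  IN={b@B2, d@B1, e@B0, e@B3, f@B2}  OUT={b@B2, d@B1, e@B0, e@B3, f@B2}
  B3:  IN={b@B2, d@B1, e@B0, e@B3, f@B2}  OUT={b@B2, d@B1, e@B3, f@B2}
  B4:  IN={b@B2, d@B1, e@B3, f@B2}  OUT={b@B2, c@B4, d@B1, e@B3, f@B2}

Merge at B3: IN[B3] = OUT[B2] = {b@B2, d@B1, e@B0, e@B3, f@B2}
Applying B3's transfer function to that IN value gives OUT[B3] (row B3 above).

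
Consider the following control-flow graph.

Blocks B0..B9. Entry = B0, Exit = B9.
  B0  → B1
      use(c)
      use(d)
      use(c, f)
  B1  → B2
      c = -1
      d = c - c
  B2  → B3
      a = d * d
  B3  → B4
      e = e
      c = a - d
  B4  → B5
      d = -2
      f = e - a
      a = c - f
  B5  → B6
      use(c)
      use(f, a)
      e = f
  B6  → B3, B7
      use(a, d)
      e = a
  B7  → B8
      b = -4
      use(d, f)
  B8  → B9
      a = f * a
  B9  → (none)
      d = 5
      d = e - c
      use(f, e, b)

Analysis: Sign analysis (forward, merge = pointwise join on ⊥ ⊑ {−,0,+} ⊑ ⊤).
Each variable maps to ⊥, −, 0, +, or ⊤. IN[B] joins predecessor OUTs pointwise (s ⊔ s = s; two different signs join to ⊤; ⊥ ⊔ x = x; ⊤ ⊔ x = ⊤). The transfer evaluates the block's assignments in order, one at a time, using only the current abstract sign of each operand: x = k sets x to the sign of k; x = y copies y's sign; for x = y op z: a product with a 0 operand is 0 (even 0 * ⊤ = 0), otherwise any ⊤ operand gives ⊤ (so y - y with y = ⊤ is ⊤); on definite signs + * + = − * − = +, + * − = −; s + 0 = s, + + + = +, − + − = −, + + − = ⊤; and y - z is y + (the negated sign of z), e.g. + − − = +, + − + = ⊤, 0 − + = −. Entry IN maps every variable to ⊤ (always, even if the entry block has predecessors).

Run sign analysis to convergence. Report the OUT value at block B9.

Fixpoint table:
  B0:  IN=(all ⊤)  OUT=(all ⊤)
  B1:  IN=(all ⊤)  OUT={c:-; rest ⊤}
  B2:  IN={c:-; rest ⊤}  OUT={c:-; rest ⊤}
  B3:  IN=(all ⊤)  OUT=(all ⊤)
  B4:  IN=(all ⊤)  OUT={d:-; rest ⊤}
  B5:  IN={d:-; rest ⊤}  OUT={d:-; rest ⊤}
  B6:  IN={d:-; rest ⊤}  OUT={d:-; rest ⊤}
  B7:  IN={d:-; rest ⊤}  OUT={b:-, d:-; rest ⊤}
  B8:  IN={b:-, d:-; rest ⊤}  OUT={b:-, d:-; rest ⊤}
  B9:  IN={b:-, d:-; rest ⊤}  OUT={b:-; rest ⊤}

Merge at B9: IN[B9] = OUT[B8] = {a: ⊤, b: -, c: ⊤, d: -, e: ⊤, f: ⊤}
Applying B9's transfer function to that IN value gives OUT[B9] (row B9 above).

Answer: {a: ⊤, b: -, c: ⊤, d: ⊤, e: ⊤, f: ⊤}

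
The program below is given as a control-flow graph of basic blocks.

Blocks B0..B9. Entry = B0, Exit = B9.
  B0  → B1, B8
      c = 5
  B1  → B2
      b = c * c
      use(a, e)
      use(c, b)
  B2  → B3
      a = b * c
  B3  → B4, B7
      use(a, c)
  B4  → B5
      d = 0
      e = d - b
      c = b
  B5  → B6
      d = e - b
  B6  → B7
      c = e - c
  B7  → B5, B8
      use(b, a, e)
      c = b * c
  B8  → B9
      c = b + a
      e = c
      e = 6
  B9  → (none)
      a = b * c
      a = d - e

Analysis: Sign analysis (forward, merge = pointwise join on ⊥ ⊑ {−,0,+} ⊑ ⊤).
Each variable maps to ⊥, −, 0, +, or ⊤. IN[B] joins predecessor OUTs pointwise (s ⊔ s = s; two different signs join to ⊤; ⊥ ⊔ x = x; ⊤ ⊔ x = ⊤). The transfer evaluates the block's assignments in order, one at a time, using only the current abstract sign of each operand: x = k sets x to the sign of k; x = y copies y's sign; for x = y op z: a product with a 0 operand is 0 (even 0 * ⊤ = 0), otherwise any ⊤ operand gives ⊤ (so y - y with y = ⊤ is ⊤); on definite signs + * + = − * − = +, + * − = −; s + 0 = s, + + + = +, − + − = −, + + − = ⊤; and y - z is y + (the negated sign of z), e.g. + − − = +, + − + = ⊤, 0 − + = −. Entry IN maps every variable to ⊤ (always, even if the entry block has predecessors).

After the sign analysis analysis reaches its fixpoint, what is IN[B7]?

Answer: {a: +, b: +, c: ⊤, d: ⊤, e: ⊤, f: ⊤}

Trace:
Fixpoint table:
  B0:   IN=(all ⊤)   OUT={c:+; rest ⊤}
  B1:   IN={c:+; rest ⊤}   OUT={b:+, c:+; rest ⊤}
  B2:   IN={b:+, c:+; rest ⊤}   OUT={a:+, b:+, c:+; rest ⊤}
  B3:   IN={a:+, b:+, c:+; rest ⊤}   OUT={a:+, b:+, c:+; rest ⊤}
  B4:   IN={a:+, b:+, c:+; rest ⊤}   OUT={a:+, b:+, c:+, d:0, e:-; rest ⊤}
  B5:   IN={a:+, b:+; rest ⊤}   OUT={a:+, b:+; rest ⊤}
  B6:   IN={a:+, b:+; rest ⊤}   OUT={a:+, b:+; rest ⊤}
  B7:   IN={a:+, b:+; rest ⊤}   OUT={a:+, b:+; rest ⊤}
  B8:   IN=(all ⊤)   OUT={e:+; rest ⊤}
  B9:   IN={e:+; rest ⊤}   OUT={e:+; rest ⊤}

Merge at B7: IN[B7] = OUT[B3] ⊔ OUT[B6] = {a: +, b: +, c: ⊤, d: ⊤, e: ⊤, f: ⊤}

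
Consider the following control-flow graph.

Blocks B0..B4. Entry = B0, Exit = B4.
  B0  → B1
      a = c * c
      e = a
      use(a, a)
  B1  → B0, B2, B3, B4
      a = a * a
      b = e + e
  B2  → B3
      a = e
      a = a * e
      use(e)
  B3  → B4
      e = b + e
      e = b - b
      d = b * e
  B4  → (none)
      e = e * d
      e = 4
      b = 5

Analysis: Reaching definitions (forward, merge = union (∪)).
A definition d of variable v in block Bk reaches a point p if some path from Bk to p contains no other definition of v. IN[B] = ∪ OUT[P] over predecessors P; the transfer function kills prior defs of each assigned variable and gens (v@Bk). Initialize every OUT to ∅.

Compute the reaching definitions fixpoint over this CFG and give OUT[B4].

Converged values:
  B0:   IN={a@B1, b@B1, e@B0}   OUT={a@B0, b@B1, e@B0}
  B1:   IN={a@B0, b@B1, e@B0}   OUT={a@B1, b@B1, e@B0}
  B2:   IN={a@B1, b@B1, e@B0}   OUT={a@B2, b@B1, e@B0}
  B3:   IN={a@B1, a@B2, b@B1, e@B0}   OUT={a@B1, a@B2, b@B1, d@B3, e@B3}
  B4:   IN={a@B1, a@B2, b@B1, d@B3, e@B0, e@B3}   OUT={a@B1, a@B2, b@B4, d@B3, e@B4}

Merge at B4: IN[B4] = OUT[B1] ⊔ OUT[B3] = {a@B1, a@B2, b@B1, d@B3, e@B0, e@B3}
Applying B4's transfer function to that IN value gives OUT[B4] (row B4 above).

Answer: {a@B1, a@B2, b@B4, d@B3, e@B4}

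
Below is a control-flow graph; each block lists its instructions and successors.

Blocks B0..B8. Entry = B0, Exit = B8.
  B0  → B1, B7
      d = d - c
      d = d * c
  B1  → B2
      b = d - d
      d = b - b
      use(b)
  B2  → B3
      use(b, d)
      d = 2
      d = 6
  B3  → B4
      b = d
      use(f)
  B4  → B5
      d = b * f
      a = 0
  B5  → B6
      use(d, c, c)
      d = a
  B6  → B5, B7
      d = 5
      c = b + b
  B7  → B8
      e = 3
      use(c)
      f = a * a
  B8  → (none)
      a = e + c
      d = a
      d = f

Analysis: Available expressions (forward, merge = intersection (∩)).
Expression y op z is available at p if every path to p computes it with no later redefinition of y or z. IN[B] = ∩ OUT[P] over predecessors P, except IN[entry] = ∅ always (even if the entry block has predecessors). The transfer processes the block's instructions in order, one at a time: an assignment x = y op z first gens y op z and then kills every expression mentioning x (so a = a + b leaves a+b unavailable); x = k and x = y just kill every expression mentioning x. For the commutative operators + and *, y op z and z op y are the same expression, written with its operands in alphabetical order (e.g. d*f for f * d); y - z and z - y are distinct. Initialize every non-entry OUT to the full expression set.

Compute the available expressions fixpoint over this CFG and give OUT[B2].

Per-block solution:
  B0: | IN={} | OUT={}
  B1: | IN={} | OUT={b-b}
  B2: | IN={b-b} | OUT={b-b}
  B3: | IN={b-b} | OUT={}
  B4: | IN={} | OUT={b*f}
  B5: | IN={b*f} | OUT={b*f}
  B6: | IN={b*f} | OUT={b*f, b+b}
  B7: | IN={} | OUT={a*a}
  B8: | IN={a*a} | OUT={c+e}

Merge at B2: IN[B2] = OUT[B1] = {b-b}
Applying B2's transfer function to that IN value gives OUT[B2] (row B2 above).

Answer: {b-b}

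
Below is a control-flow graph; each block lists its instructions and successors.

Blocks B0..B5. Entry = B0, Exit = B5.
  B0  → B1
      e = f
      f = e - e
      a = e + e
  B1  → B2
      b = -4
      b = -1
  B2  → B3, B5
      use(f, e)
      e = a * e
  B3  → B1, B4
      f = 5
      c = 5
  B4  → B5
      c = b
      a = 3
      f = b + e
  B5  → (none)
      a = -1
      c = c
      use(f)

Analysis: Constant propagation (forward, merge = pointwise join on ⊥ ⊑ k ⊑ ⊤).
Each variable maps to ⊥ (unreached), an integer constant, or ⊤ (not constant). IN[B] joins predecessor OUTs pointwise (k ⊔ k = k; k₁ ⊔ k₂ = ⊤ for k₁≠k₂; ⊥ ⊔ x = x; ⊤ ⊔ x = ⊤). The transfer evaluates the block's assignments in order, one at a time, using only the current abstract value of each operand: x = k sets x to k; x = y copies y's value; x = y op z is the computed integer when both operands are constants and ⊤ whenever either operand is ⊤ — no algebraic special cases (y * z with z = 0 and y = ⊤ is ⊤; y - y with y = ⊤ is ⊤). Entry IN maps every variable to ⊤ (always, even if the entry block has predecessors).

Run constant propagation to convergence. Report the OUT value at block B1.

Answer: {a: ⊤, b: -1, c: ⊤, d: ⊤, e: ⊤, f: ⊤}

Working:
Fixpoint table:
  B0:   IN=(all ⊤)   OUT=(all ⊤)
  B1:   IN=(all ⊤)   OUT={b:-1; rest ⊤}
  B2:   IN={b:-1; rest ⊤}   OUT={b:-1; rest ⊤}
  B3:   IN={b:-1; rest ⊤}   OUT={b:-1, c:5, f:5; rest ⊤}
  B4:   IN={b:-1, c:5, f:5; rest ⊤}   OUT={a:3, b:-1, c:-1; rest ⊤}
  B5:   IN={b:-1; rest ⊤}   OUT={a:-1, b:-1; rest ⊤}

Merge at B1: IN[B1] = OUT[B0] ⊔ OUT[B3] = {a: ⊤, b: ⊤, c: ⊤, d: ⊤, e: ⊤, f: ⊤}
Applying B1's transfer function to that IN value gives OUT[B1] (row B1 above).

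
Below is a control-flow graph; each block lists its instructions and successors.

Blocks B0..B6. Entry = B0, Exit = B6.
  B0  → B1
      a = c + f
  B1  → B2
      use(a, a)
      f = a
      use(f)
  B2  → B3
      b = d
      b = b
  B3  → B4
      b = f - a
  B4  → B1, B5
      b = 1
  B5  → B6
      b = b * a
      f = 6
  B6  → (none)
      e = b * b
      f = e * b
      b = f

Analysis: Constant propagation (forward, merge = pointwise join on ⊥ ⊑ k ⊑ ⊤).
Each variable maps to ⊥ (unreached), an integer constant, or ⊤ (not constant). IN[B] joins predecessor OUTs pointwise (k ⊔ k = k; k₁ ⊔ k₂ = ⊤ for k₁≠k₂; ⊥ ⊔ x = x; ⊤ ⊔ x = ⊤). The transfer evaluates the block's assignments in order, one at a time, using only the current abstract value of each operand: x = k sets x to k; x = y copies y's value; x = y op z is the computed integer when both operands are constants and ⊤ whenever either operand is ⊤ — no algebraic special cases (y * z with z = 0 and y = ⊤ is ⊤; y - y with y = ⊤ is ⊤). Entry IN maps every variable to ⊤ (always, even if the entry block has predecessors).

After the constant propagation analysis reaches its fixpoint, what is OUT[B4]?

Answer: {a: ⊤, b: 1, c: ⊤, d: ⊤, e: ⊤, f: ⊤}

Trace:
Converged values:
  B0: | IN=(all ⊤) | OUT=(all ⊤)
  B1: | IN=(all ⊤) | OUT=(all ⊤)
  B2: | IN=(all ⊤) | OUT=(all ⊤)
  B3: | IN=(all ⊤) | OUT=(all ⊤)
  B4: | IN=(all ⊤) | OUT={b:1; rest ⊤}
  B5: | IN={b:1; rest ⊤} | OUT={f:6; rest ⊤}
  B6: | IN={f:6; rest ⊤} | OUT=(all ⊤)

Merge at B4: IN[B4] = OUT[B3] = {a: ⊤, b: ⊤, c: ⊤, d: ⊤, e: ⊤, f: ⊤}
Applying B4's transfer function to that IN value gives OUT[B4] (row B4 above).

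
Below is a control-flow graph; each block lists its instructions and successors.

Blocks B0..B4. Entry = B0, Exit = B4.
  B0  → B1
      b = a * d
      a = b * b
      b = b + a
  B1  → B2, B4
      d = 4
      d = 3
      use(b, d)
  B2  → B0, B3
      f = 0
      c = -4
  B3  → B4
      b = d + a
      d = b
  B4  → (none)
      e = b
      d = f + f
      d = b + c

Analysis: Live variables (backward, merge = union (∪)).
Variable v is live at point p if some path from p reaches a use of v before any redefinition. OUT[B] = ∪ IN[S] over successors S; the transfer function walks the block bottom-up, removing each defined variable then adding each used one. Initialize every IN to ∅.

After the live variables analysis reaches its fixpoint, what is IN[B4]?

Fixpoint table:
  B0: | IN={a, c, d, f} | OUT={a, b, c, f}
  B1: | IN={a, b, c, f} | OUT={a, b, c, d, f}
  B2: | IN={a, d} | OUT={a, c, d, f}
  B3: | IN={a, c, d, f} | OUT={b, c, f}
  B4: | IN={b, c, f} | OUT={}

B4 is the boundary node: OUT[B4] = {}
Applying B4's transfer function to that OUT value gives IN[B4] (row B4 above).

Answer: {b, c, f}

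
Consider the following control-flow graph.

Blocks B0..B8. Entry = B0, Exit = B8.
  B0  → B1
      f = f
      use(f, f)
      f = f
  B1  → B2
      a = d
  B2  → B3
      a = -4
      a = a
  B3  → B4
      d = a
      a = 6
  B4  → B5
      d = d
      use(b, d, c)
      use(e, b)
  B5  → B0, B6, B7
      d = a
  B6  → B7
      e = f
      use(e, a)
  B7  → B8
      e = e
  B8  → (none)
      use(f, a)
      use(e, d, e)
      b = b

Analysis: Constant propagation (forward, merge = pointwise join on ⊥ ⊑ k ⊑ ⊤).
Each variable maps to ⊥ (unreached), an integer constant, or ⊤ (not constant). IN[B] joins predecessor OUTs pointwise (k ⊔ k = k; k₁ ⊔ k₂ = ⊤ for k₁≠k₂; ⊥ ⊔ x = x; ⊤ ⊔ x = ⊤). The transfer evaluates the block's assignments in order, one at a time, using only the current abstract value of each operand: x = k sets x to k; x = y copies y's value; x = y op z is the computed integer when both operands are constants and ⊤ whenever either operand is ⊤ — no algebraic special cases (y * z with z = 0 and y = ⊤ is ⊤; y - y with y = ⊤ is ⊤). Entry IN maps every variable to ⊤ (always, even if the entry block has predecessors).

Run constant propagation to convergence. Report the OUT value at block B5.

Answer: {a: 6, b: ⊤, c: ⊤, d: 6, e: ⊤, f: ⊤}

Trace:
Per-block solution:
  B0: | IN=(all ⊤) | OUT=(all ⊤)
  B1: | IN=(all ⊤) | OUT=(all ⊤)
  B2: | IN=(all ⊤) | OUT={a:-4; rest ⊤}
  B3: | IN={a:-4; rest ⊤} | OUT={a:6, d:-4; rest ⊤}
  B4: | IN={a:6, d:-4; rest ⊤} | OUT={a:6, d:-4; rest ⊤}
  B5: | IN={a:6, d:-4; rest ⊤} | OUT={a:6, d:6; rest ⊤}
  B6: | IN={a:6, d:6; rest ⊤} | OUT={a:6, d:6; rest ⊤}
  B7: | IN={a:6, d:6; rest ⊤} | OUT={a:6, d:6; rest ⊤}
  B8: | IN={a:6, d:6; rest ⊤} | OUT={a:6, d:6; rest ⊤}

Merge at B5: IN[B5] = OUT[B4] = {a: 6, b: ⊤, c: ⊤, d: -4, e: ⊤, f: ⊤}
Applying B5's transfer function to that IN value gives OUT[B5] (row B5 above).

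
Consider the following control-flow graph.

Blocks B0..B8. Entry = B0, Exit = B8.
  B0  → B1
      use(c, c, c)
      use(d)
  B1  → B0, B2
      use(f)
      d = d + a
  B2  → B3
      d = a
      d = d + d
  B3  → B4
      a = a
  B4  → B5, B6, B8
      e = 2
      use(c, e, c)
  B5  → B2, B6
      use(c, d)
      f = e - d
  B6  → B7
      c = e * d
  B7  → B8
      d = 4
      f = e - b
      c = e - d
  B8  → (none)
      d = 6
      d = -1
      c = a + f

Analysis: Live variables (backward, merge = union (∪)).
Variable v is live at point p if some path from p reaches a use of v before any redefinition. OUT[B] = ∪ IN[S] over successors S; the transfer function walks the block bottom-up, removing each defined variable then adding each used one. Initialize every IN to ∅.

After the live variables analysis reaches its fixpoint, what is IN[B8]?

Fixpoint table:
  B0: | IN={a, b, c, d, f} | OUT={a, b, c, d, f}
  B1: | IN={a, b, c, d, f} | OUT={a, b, c, d, f}
  B2: | IN={a, b, c, f} | OUT={a, b, c, d, f}
  B3: | IN={a, b, c, d, f} | OUT={a, b, c, d, f}
  B4: | IN={a, b, c, d, f} | OUT={a, b, c, d, e, f}
  B5: | IN={a, b, c, d, e} | OUT={a, b, c, d, e, f}
  B6: | IN={a, b, d, e} | OUT={a, b, e}
  B7: | IN={a, b, e} | OUT={a, f}
  B8: | IN={a, f} | OUT={}

B8 is the boundary node: OUT[B8] = {}
Applying B8's transfer function to that OUT value gives IN[B8] (row B8 above).

Answer: {a, f}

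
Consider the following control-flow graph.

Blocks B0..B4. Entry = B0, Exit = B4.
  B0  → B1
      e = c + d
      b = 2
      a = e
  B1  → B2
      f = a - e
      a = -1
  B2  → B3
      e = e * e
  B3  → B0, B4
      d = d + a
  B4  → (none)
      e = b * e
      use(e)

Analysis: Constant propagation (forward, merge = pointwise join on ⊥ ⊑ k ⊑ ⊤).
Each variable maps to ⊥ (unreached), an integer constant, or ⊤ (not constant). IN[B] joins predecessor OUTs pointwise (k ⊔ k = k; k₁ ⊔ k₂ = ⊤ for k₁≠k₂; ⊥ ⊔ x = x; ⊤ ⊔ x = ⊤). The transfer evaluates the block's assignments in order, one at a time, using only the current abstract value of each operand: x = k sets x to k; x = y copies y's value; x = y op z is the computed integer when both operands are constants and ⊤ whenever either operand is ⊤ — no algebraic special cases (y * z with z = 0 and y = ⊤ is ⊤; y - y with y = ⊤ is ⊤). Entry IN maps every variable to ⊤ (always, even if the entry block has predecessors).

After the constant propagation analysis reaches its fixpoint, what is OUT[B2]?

Answer: {a: -1, b: 2, c: ⊤, d: ⊤, e: ⊤, f: ⊤}

Working:
Per-block solution:
  B0:  IN=(all ⊤)  OUT={b:2; rest ⊤}
  B1:  IN={b:2; rest ⊤}  OUT={a:-1, b:2; rest ⊤}
  B2:  IN={a:-1, b:2; rest ⊤}  OUT={a:-1, b:2; rest ⊤}
  B3:  IN={a:-1, b:2; rest ⊤}  OUT={a:-1, b:2; rest ⊤}
  B4:  IN={a:-1, b:2; rest ⊤}  OUT={a:-1, b:2; rest ⊤}

Merge at B2: IN[B2] = OUT[B1] = {a: -1, b: 2, c: ⊤, d: ⊤, e: ⊤, f: ⊤}
Applying B2's transfer function to that IN value gives OUT[B2] (row B2 above).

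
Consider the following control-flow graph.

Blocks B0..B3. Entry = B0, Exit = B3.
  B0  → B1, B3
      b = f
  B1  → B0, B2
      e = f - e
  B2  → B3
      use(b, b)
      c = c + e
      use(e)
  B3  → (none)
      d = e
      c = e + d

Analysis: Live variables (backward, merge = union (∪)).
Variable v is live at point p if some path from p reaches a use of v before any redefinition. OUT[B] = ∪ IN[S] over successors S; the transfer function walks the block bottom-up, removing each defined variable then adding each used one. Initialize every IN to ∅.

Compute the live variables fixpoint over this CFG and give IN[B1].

Fixpoint table:
  B0:   IN={c, e, f}   OUT={b, c, e, f}
  B1:   IN={b, c, e, f}   OUT={b, c, e, f}
  B2:   IN={b, c, e}   OUT={e}
  B3:   IN={e}   OUT={}

Merge at B1: OUT[B1] = IN[B0] ⊔ IN[B2] = {b, c, e, f}
Applying B1's transfer function to that OUT value gives IN[B1] (row B1 above).

Answer: {b, c, e, f}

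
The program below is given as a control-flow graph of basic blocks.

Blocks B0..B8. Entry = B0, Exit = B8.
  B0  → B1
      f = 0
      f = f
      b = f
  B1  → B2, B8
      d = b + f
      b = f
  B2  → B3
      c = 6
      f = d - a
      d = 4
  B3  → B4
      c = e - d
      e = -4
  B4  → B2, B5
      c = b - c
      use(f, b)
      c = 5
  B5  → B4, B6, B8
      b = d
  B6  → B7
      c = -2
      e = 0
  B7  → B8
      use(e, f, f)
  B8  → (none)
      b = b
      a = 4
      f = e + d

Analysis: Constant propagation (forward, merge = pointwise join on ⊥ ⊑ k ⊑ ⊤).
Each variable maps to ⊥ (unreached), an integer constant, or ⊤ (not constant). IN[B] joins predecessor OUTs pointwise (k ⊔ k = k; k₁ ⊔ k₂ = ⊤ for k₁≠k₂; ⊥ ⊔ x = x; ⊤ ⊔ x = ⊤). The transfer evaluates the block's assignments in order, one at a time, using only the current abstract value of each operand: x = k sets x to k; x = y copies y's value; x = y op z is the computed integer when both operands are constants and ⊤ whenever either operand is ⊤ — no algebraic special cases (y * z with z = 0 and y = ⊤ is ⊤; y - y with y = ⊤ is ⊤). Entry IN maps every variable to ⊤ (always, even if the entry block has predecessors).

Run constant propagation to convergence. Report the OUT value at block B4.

Answer: {a: ⊤, b: ⊤, c: 5, d: 4, e: -4, f: ⊤}

Derivation:
Per-block solution:
  B0:  IN=(all ⊤)  OUT={b:0, f:0; rest ⊤}
  B1:  IN={b:0, f:0; rest ⊤}  OUT={b:0, d:0, f:0; rest ⊤}
  B2:  IN=(all ⊤)  OUT={c:6, d:4; rest ⊤}
  B3:  IN={c:6, d:4; rest ⊤}  OUT={d:4, e:-4; rest ⊤}
  B4:  IN={d:4, e:-4; rest ⊤}  OUT={c:5, d:4, e:-4; rest ⊤}
  B5:  IN={c:5, d:4, e:-4; rest ⊤}  OUT={b:4, c:5, d:4, e:-4; rest ⊤}
  B6:  IN={b:4, c:5, d:4, e:-4; rest ⊤}  OUT={b:4, c:-2, d:4, e:0; rest ⊤}
  B7:  IN={b:4, c:-2, d:4, e:0; rest ⊤}  OUT={b:4, c:-2, d:4, e:0; rest ⊤}
  B8:  IN=(all ⊤)  OUT={a:4; rest ⊤}

Merge at B4: IN[B4] = OUT[B3] ⊔ OUT[B5] = {a: ⊤, b: ⊤, c: ⊤, d: 4, e: -4, f: ⊤}
Applying B4's transfer function to that IN value gives OUT[B4] (row B4 above).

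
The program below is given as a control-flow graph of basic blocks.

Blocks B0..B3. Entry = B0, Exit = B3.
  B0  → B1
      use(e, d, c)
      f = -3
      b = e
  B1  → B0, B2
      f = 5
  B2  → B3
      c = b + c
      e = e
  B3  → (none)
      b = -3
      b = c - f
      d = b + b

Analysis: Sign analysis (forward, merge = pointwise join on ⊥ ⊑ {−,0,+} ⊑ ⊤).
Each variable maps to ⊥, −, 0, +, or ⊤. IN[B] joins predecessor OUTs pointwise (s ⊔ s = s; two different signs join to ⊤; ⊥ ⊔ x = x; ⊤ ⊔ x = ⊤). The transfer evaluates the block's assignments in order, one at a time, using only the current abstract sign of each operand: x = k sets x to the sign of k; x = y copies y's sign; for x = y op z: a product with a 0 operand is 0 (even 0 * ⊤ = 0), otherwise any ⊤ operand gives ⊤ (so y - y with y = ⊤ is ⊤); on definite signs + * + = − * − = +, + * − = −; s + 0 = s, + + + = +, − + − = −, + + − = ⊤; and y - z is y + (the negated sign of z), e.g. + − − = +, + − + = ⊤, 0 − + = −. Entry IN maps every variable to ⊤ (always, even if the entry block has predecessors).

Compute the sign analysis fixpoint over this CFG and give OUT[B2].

Answer: {a: ⊤, b: ⊤, c: ⊤, d: ⊤, e: ⊤, f: +}

Trace:
Fixpoint table:
  B0: | IN=(all ⊤) | OUT={f:-; rest ⊤}
  B1: | IN={f:-; rest ⊤} | OUT={f:+; rest ⊤}
  B2: | IN={f:+; rest ⊤} | OUT={f:+; rest ⊤}
  B3: | IN={f:+; rest ⊤} | OUT={f:+; rest ⊤}

Merge at B2: IN[B2] = OUT[B1] = {a: ⊤, b: ⊤, c: ⊤, d: ⊤, e: ⊤, f: +}
Applying B2's transfer function to that IN value gives OUT[B2] (row B2 above).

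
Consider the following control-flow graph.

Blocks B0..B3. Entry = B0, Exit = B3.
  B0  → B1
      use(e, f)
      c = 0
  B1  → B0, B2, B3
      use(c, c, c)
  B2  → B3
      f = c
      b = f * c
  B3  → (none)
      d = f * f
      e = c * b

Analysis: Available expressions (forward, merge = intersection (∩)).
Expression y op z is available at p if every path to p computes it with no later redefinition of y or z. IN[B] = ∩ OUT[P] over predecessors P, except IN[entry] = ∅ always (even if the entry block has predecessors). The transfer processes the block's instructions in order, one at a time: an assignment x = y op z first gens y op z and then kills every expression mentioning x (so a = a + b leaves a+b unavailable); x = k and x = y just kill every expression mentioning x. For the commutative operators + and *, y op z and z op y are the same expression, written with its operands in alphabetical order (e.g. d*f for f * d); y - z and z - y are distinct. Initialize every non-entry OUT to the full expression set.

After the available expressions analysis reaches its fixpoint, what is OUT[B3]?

Fixpoint table:
  B0:   IN={}   OUT={}
  B1:   IN={}   OUT={}
  B2:   IN={}   OUT={c*f}
  B3:   IN={}   OUT={b*c, f*f}

Merge at B3: IN[B3] = OUT[B1] ∩ OUT[B2] = {}
Applying B3's transfer function to that IN value gives OUT[B3] (row B3 above).

Answer: {b*c, f*f}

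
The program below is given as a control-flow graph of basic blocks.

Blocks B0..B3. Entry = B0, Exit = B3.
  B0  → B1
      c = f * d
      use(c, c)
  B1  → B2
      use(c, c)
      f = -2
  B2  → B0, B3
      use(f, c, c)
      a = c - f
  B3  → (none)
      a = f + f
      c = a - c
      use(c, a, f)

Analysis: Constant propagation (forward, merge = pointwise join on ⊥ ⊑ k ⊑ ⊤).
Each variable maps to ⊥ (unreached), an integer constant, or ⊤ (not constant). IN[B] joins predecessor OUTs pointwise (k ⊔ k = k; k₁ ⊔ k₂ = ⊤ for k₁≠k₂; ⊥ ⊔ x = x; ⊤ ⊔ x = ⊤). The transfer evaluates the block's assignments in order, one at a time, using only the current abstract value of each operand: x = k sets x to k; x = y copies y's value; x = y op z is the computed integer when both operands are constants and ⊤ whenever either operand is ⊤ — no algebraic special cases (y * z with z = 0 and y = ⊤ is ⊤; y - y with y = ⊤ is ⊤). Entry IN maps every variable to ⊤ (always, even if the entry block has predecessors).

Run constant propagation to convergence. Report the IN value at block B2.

Fixpoint table:
  B0:   IN=(all ⊤)   OUT=(all ⊤)
  B1:   IN=(all ⊤)   OUT={f:-2; rest ⊤}
  B2:   IN={f:-2; rest ⊤}   OUT={f:-2; rest ⊤}
  B3:   IN={f:-2; rest ⊤}   OUT={a:-4, f:-2; rest ⊤}

Merge at B2: IN[B2] = OUT[B1] = {a: ⊤, b: ⊤, c: ⊤, d: ⊤, e: ⊤, f: -2}

Answer: {a: ⊤, b: ⊤, c: ⊤, d: ⊤, e: ⊤, f: -2}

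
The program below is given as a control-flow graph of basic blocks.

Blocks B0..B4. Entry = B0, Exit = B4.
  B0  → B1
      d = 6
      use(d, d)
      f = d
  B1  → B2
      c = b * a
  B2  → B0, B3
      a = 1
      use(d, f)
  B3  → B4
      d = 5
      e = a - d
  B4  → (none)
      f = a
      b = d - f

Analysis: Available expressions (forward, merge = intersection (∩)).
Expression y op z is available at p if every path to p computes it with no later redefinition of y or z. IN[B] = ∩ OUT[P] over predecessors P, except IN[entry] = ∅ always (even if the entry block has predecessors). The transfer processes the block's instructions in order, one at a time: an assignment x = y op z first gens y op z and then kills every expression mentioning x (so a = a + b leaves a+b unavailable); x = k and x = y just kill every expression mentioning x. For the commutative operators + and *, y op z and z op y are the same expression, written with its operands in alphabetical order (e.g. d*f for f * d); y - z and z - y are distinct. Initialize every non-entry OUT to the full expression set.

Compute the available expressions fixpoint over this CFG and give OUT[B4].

Per-block solution:
  B0:   IN={}   OUT={}
  B1:   IN={}   OUT={a*b}
  B2:   IN={a*b}   OUT={}
  B3:   IN={}   OUT={a-d}
  B4:   IN={a-d}   OUT={a-d, d-f}

Merge at B4: IN[B4] = OUT[B3] = {a-d}
Applying B4's transfer function to that IN value gives OUT[B4] (row B4 above).

Answer: {a-d, d-f}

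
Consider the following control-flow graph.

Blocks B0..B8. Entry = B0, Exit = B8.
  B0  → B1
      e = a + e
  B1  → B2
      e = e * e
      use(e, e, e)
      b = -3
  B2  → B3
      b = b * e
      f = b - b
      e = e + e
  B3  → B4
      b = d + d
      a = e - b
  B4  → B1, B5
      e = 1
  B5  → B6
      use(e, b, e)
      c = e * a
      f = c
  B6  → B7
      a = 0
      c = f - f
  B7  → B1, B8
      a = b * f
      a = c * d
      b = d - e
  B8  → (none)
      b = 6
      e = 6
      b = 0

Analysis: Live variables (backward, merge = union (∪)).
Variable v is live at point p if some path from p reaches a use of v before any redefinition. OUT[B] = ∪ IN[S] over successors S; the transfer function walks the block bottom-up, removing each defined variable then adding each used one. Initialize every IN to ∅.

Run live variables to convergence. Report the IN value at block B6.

Converged values:
  B0:  IN={a, d, e}  OUT={d, e}
  B1:  IN={d, e}  OUT={b, d, e}
  B2:  IN={b, d, e}  OUT={d, e}
  B3:  IN={d, e}  OUT={a, b, d}
  B4:  IN={a, b, d}  OUT={a, b, d, e}
  B5:  IN={a, b, d, e}  OUT={b, d, e, f}
  B6:  IN={b, d, e, f}  OUT={b, c, d, e, f}
  B7:  IN={b, c, d, e, f}  OUT={d, e}
  B8:  IN={}  OUT={}

Merge at B6: OUT[B6] = IN[B7] = {b, c, d, e, f}
Applying B6's transfer function to that OUT value gives IN[B6] (row B6 above).

Answer: {b, d, e, f}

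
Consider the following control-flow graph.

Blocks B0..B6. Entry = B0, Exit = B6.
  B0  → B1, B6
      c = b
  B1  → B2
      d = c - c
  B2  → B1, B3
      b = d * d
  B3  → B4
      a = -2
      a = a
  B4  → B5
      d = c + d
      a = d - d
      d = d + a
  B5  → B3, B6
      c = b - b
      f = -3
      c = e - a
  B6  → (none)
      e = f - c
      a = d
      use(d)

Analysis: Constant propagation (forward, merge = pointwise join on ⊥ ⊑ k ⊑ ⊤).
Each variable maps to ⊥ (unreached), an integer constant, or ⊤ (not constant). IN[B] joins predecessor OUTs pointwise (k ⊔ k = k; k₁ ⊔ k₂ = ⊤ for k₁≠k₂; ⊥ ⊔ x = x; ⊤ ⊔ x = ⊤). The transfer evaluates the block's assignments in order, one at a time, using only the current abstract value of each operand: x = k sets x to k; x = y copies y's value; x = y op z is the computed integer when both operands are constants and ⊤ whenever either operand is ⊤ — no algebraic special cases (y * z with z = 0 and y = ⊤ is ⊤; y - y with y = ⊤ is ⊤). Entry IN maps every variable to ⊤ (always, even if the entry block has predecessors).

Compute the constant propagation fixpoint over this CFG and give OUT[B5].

Answer: {a: ⊤, b: ⊤, c: ⊤, d: ⊤, e: ⊤, f: -3}

Working:
Converged values:
  B0:  IN=(all ⊤)  OUT=(all ⊤)
  B1:  IN=(all ⊤)  OUT=(all ⊤)
  B2:  IN=(all ⊤)  OUT=(all ⊤)
  B3:  IN=(all ⊤)  OUT={a:-2; rest ⊤}
  B4:  IN={a:-2; rest ⊤}  OUT=(all ⊤)
  B5:  IN=(all ⊤)  OUT={f:-3; rest ⊤}
  B6:  IN=(all ⊤)  OUT=(all ⊤)

Merge at B5: IN[B5] = OUT[B4] = {a: ⊤, b: ⊤, c: ⊤, d: ⊤, e: ⊤, f: ⊤}
Applying B5's transfer function to that IN value gives OUT[B5] (row B5 above).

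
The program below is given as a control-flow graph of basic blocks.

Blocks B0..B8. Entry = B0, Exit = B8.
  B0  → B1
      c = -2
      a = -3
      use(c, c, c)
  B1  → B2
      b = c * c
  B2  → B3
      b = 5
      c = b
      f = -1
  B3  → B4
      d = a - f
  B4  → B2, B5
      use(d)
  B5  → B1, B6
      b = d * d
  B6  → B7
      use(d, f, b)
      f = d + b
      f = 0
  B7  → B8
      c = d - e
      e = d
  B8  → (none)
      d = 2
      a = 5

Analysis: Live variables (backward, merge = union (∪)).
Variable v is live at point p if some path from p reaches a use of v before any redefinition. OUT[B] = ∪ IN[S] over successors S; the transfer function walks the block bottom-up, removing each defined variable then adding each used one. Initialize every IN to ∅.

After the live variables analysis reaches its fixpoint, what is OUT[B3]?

Answer: {a, c, d, e, f}

Trace:
Per-block solution:
  B0:  IN={e}  OUT={a, c, e}
  B1:  IN={a, c, e}  OUT={a, e}
  B2:  IN={a, e}  OUT={a, c, e, f}
  B3:  IN={a, c, e, f}  OUT={a, c, d, e, f}
  B4:  IN={a, c, d, e, f}  OUT={a, c, d, e, f}
  B5:  IN={a, c, d, e, f}  OUT={a, b, c, d, e, f}
  B6:  IN={b, d, e, f}  OUT={d, e}
  B7:  IN={d, e}  OUT={}
  B8:  IN={}  OUT={}

Merge at B3: OUT[B3] = IN[B4] = {a, c, d, e, f}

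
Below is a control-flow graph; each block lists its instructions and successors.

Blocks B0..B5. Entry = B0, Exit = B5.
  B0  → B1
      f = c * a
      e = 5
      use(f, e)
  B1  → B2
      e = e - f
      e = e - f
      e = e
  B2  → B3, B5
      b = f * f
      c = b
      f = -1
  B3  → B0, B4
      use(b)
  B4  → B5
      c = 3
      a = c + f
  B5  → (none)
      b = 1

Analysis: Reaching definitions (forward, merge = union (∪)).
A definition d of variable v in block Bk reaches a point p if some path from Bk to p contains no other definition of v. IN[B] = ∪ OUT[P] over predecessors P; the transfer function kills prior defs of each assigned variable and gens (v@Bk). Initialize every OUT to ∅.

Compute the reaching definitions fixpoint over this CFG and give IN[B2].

Per-block solution:
  B0:   IN={b@B2, c@B2, e@B1, f@B2}   OUT={b@B2, c@B2, e@B0, f@B0}
  B1:   IN={b@B2, c@B2, e@B0, f@B0}   OUT={b@B2, c@B2, e@B1, f@B0}
  B2:   IN={b@B2, c@B2, e@B1, f@B0}   OUT={b@B2, c@B2, e@B1, f@B2}
  B3:   IN={b@B2, c@B2, e@B1, f@B2}   OUT={b@B2, c@B2, e@B1, f@B2}
  B4:   IN={b@B2, c@B2, e@B1, f@B2}   OUT={a@B4, b@B2, c@B4, e@B1, f@B2}
  B5:   IN={a@B4, b@B2, c@B2, c@B4, e@B1, f@B2}   OUT={a@B4, b@B5, c@B2, c@B4, e@B1, f@B2}

Merge at B2: IN[B2] = OUT[B1] = {b@B2, c@B2, e@B1, f@B0}

Answer: {b@B2, c@B2, e@B1, f@B0}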